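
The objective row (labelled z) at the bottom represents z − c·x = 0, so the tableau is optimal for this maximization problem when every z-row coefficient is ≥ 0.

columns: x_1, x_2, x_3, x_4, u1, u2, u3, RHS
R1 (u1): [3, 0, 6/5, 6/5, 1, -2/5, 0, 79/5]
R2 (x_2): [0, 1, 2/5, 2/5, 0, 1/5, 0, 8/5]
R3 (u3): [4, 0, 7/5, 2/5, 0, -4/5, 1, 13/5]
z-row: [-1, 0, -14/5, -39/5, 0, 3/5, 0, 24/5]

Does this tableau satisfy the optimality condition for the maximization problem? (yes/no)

The z-row has a negative entry -39/5 in column x_4, so it is not optimal.

no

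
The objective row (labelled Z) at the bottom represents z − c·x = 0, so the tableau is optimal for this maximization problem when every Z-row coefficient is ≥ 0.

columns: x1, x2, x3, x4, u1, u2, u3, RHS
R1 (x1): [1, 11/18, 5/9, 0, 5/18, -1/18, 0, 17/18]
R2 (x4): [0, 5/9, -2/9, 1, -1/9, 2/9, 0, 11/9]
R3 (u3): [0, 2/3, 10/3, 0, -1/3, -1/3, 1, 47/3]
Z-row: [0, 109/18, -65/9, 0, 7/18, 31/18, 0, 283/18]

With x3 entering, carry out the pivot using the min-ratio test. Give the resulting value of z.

Ratio test on column x3 — row 1: (17/18)/(5/9) = 17/10; row 2: entry -2/9 ≤ 0; row 3: (47/3)/(10/3) = 47/10. Minimum is 17/10 at row 1 (x1 leaves); pivot element 5/9.
Pivot on row 1; the Z-row RHS becomes 283/18 − (-65/9)·(17/10) = 28.

28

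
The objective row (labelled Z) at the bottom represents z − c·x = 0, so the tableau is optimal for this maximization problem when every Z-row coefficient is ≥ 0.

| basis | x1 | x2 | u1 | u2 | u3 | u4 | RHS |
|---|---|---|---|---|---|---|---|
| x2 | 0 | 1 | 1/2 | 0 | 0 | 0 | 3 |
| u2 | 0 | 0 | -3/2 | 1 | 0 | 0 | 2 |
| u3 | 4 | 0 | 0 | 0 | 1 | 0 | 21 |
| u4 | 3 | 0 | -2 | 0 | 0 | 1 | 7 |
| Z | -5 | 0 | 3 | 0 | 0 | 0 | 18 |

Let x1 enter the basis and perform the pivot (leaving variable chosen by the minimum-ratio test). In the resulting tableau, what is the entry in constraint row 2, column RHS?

2

Ratio test on column x1 — row 1: entry 0 ≤ 0; row 2: entry 0 ≤ 0; row 3: 21/4 = 21/4; row 4: 7/3 = 7/3. Minimum is 7/3 at row 4 (u4 leaves); pivot element 3.
Divide row 4 by 3; eliminate column x1 from the other rows.
Row 2 update in column RHS: 2 − 0·(7/3) = 2.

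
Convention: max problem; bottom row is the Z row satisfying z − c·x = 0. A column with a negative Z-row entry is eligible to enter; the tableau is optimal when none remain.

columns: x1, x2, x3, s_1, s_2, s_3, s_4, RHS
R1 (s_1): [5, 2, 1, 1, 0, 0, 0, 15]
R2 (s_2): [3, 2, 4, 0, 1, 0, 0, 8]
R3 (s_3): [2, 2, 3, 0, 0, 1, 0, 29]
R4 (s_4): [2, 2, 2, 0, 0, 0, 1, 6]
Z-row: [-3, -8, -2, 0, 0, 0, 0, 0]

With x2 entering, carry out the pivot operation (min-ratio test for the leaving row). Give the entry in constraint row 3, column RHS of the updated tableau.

23

Ratio test on column x2 — row 1: 15/2 = 15/2; row 2: 8/2 = 4; row 3: 29/2 = 29/2; row 4: 6/2 = 3. Minimum is 3 at row 4 (s_4 leaves); pivot element 2.
Divide row 4 by 2; eliminate column x2 from the other rows.
Row 3 update in column RHS: 29 − 2·3 = 23.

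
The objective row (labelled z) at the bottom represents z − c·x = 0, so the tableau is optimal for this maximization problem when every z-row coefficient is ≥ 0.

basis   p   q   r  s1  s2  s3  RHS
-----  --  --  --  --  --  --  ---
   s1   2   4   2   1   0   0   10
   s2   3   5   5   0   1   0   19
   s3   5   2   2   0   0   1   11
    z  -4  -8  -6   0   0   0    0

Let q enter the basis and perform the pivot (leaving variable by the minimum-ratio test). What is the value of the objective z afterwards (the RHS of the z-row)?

20

Ratio test on column q — row 1: 10/4 = 5/2; row 2: 19/5 = 19/5; row 3: 11/2 = 11/2. Minimum is 5/2 at row 1 (s1 leaves); pivot element 4.
Pivot on row 1; the z-row RHS becomes 0 − (-8)·(5/2) = 20.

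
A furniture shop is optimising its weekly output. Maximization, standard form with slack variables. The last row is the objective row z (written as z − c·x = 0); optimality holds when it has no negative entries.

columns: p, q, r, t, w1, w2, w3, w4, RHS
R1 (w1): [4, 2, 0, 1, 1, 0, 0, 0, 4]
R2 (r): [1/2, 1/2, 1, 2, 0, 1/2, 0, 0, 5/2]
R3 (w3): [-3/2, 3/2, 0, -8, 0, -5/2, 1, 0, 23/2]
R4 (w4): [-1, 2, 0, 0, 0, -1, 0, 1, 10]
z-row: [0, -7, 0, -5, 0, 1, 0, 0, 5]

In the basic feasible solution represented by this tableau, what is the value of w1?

4

w1 is basic (row 1); its value is the RHS of that row, 4.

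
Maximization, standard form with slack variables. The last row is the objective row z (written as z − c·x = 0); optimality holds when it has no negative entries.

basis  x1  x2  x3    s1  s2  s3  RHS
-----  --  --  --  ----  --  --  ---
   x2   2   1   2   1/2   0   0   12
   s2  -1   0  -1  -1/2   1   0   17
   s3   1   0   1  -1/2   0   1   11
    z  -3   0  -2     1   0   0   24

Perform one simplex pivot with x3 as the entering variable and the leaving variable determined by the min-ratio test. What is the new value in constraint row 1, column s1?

1/4

Ratio test on column x3 — row 1: 12/2 = 6; row 2: entry -1 ≤ 0; row 3: 11/1 = 11. Minimum is 6 at row 1 (x2 leaves); pivot element 2.
Divide row 1 by 2; eliminate column x3 from the other rows.
In the new row 1, the s1 entry is the old entry divided by the pivot: (1/2)/2 = 1/4.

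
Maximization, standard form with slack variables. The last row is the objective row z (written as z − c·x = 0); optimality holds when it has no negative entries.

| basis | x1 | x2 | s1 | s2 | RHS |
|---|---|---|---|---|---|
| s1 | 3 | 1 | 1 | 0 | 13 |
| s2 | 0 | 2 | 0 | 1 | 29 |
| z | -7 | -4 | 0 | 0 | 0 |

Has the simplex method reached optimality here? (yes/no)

The z-row has a negative entry -7 in column x1, so it is not optimal.

no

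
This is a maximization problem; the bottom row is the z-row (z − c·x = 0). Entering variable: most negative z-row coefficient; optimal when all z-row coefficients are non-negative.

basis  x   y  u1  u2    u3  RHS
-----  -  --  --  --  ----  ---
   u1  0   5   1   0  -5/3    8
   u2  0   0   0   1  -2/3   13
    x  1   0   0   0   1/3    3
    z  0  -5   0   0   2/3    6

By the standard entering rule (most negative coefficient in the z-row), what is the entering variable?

Negative z-row entries: y: -5.
The most negative is -5 in column y, so y enters.

y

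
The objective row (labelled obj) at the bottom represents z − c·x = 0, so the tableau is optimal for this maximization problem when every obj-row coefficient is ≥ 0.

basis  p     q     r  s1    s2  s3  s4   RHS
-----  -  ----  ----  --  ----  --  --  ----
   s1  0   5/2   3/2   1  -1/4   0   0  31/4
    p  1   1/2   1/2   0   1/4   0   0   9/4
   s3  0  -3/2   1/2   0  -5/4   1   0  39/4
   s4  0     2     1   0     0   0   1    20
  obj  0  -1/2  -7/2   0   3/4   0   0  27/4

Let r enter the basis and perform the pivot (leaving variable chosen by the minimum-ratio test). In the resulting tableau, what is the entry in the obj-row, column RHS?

Ratio test on column r — row 1: (31/4)/(3/2) = 31/6; row 2: (9/4)/(1/2) = 9/2; row 3: (39/4)/(1/2) = 39/2; row 4: 20/1 = 20. Minimum is 9/2 at row 2 (p leaves); pivot element 1/2.
Divide row 2 by 1/2; eliminate column r from the other rows.
obj-row update in column RHS: 27/4 − (-7/2)·(9/2) = 45/2.

45/2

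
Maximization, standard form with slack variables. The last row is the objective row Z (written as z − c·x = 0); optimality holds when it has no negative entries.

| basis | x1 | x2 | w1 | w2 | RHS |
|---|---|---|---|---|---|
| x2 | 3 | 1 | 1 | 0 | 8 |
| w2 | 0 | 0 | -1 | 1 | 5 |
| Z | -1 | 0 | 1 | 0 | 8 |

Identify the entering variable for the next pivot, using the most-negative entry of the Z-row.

x1

Negative Z-row entries: x1: -1.
The most negative is -1 in column x1, so x1 enters.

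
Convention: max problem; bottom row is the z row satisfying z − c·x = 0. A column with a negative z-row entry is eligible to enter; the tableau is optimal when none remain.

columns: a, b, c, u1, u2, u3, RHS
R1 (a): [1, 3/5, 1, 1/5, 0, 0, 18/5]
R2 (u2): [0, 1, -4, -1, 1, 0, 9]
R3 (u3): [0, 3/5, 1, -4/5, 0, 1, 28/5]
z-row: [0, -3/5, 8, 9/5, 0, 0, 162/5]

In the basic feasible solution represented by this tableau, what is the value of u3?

u3 is basic (row 3); its value is the RHS of that row, 28/5.

28/5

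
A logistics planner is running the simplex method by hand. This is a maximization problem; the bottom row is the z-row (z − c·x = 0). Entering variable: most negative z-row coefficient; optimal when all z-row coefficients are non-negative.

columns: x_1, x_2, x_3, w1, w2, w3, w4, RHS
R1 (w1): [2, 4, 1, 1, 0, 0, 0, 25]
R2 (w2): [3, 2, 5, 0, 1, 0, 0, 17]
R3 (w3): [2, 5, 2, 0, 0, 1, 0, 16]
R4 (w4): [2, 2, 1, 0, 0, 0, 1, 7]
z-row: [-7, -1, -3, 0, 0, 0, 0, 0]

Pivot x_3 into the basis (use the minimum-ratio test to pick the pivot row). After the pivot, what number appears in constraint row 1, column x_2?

18/5

Ratio test on column x_3 — row 1: 25/1 = 25; row 2: 17/5 = 17/5; row 3: 16/2 = 8; row 4: 7/1 = 7. Minimum is 17/5 at row 2 (w2 leaves); pivot element 5.
Divide row 2 by 5; eliminate column x_3 from the other rows.
Row 1 update in column x_2: 4 − 1·(2/5) = 18/5.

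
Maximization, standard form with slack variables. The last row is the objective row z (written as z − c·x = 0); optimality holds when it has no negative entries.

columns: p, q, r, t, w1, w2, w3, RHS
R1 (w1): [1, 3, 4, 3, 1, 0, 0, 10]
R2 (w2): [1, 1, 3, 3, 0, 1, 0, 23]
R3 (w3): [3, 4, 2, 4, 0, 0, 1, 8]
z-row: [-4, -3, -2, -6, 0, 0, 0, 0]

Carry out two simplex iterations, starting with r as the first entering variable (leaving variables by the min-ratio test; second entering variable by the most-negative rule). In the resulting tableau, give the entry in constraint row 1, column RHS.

8/5

Ratio test on column r — row 1: 10/4 = 5/2; row 2: 23/3 = 23/3; row 3: 8/2 = 4. Minimum is 5/2 at row 1 (w1 leaves); pivot element 4.
Divide row 1 by 4; eliminate column r from the other rows.
Second iteration: most negative z-row entry is -9/2 in column t, so t enters.
Ratio test on column t — row 1: (5/2)/(3/4) = 10/3; row 2: (31/2)/(3/4) = 62/3; row 3: 3/(5/2) = 6/5. Minimum is 6/5 at row 3 (w3 leaves); pivot element 5/2.
Divide row 3 by 5/2; eliminate column t from the other rows.
After both pivots, the entry at constraint row 1, column RHS is 8/5.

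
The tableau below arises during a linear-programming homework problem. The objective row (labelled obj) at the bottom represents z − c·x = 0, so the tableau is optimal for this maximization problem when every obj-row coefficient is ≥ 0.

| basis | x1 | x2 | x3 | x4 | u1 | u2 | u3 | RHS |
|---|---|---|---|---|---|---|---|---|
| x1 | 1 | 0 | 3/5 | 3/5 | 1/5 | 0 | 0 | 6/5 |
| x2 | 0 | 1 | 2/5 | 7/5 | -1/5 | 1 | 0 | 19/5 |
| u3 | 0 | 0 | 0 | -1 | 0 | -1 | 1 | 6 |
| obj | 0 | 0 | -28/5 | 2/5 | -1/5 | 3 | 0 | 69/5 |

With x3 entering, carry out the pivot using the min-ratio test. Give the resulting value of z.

25

Ratio test on column x3 — row 1: (6/5)/(3/5) = 2; row 2: (19/5)/(2/5) = 19/2; row 3: entry 0 ≤ 0. Minimum is 2 at row 1 (x1 leaves); pivot element 3/5.
Pivot on row 1; the obj-row RHS becomes 69/5 − (-28/5)·2 = 25.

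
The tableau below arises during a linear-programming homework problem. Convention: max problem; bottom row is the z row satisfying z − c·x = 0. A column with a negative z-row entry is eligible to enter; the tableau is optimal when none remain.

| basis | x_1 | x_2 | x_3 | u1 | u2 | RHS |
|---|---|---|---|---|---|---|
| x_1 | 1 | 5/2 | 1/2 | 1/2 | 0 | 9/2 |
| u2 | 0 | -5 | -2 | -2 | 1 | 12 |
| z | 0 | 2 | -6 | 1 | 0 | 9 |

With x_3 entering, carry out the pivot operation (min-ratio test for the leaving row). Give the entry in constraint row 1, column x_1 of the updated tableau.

2

Ratio test on column x_3 — row 1: (9/2)/(1/2) = 9; row 2: entry -2 ≤ 0. Minimum is 9 at row 1 (x_1 leaves); pivot element 1/2.
Divide row 1 by 1/2; eliminate column x_3 from the other rows.
In the new row 1, the x_1 entry is the old entry divided by the pivot: 1/(1/2) = 2.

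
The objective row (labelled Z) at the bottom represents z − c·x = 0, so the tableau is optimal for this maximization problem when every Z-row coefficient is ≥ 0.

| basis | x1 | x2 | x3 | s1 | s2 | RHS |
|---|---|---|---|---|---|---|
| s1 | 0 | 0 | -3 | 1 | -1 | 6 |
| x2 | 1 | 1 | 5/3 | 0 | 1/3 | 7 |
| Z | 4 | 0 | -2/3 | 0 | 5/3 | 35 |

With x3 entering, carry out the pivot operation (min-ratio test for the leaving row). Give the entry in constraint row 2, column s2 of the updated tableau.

Ratio test on column x3 — row 1: entry -3 ≤ 0; row 2: 7/(5/3) = 21/5. Minimum is 21/5 at row 2 (x2 leaves); pivot element 5/3.
Divide row 2 by 5/3; eliminate column x3 from the other rows.
In the new row 2, the s2 entry is the old entry divided by the pivot: (1/3)/(5/3) = 1/5.

1/5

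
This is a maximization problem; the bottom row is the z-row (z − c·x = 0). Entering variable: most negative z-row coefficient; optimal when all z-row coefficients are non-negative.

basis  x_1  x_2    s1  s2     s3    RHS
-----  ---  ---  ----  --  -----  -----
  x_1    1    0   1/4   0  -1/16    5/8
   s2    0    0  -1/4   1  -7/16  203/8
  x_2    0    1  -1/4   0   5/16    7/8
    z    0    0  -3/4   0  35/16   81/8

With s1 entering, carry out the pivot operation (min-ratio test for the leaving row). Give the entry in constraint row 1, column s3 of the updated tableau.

Ratio test on column s1 — row 1: (5/8)/(1/4) = 5/2; row 2: entry -1/4 ≤ 0; row 3: entry -1/4 ≤ 0. Minimum is 5/2 at row 1 (x_1 leaves); pivot element 1/4.
Divide row 1 by 1/4; eliminate column s1 from the other rows.
In the new row 1, the s3 entry is the old entry divided by the pivot: (-1/16)/(1/4) = -1/4.

-1/4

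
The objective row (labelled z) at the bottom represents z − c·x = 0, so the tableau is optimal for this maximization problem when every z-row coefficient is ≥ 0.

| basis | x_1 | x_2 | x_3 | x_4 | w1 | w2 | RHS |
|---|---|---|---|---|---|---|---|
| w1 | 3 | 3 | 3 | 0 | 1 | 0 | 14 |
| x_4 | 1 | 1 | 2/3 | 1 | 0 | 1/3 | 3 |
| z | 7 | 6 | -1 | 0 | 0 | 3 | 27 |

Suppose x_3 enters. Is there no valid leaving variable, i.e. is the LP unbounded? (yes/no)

Column x_3 has positive entries in row(s) 1, 2, so the ratio test bounds it — not unbounded.

no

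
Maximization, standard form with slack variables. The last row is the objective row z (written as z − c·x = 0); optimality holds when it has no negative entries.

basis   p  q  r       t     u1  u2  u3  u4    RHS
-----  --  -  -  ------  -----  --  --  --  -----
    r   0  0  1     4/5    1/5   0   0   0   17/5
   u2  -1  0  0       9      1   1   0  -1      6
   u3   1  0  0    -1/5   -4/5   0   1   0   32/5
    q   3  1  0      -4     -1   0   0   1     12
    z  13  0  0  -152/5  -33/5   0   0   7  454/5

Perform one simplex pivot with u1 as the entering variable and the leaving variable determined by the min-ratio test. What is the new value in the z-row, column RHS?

Ratio test on column u1 — row 1: (17/5)/(1/5) = 17; row 2: 6/1 = 6; row 3: entry -4/5 ≤ 0; row 4: entry -1 ≤ 0. Minimum is 6 at row 2 (u2 leaves); pivot element 1.
Divide row 2 by 1; eliminate column u1 from the other rows.
z-row update in column RHS: 454/5 − (-33/5)·6 = 652/5.

652/5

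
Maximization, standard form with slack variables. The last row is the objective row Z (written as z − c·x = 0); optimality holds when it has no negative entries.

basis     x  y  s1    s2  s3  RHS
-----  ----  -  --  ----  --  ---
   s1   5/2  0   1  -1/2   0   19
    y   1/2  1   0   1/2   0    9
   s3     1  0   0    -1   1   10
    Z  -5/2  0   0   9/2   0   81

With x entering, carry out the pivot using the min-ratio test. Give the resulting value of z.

Ratio test on column x — row 1: 19/(5/2) = 38/5; row 2: 9/(1/2) = 18; row 3: 10/1 = 10. Minimum is 38/5 at row 1 (s1 leaves); pivot element 5/2.
Pivot on row 1; the Z-row RHS becomes 81 − (-5/2)·(38/5) = 100.

100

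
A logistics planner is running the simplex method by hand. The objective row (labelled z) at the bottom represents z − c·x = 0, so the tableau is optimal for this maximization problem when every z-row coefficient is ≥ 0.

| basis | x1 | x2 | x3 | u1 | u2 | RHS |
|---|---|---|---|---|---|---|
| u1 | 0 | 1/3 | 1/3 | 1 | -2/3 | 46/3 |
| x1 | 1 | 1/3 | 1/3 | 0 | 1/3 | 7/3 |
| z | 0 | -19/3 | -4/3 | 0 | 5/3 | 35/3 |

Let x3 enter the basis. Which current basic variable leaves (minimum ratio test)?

Column x3 entries and ratios — u1: (46/3)/(1/3) = 46; x1: (7/3)/(1/3) = 7.
Smallest ratio is 7 in the row of x1, so x1 leaves.

x1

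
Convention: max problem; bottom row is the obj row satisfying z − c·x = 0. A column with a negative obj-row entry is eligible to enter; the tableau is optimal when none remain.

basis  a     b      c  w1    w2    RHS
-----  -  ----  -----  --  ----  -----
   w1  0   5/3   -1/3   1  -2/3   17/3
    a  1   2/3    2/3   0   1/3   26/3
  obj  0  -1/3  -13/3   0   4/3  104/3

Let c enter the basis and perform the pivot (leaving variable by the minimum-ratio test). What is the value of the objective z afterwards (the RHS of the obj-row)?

Ratio test on column c — row 1: entry -1/3 ≤ 0; row 2: (26/3)/(2/3) = 13. Minimum is 13 at row 2 (a leaves); pivot element 2/3.
Pivot on row 2; the obj-row RHS becomes 104/3 − (-13/3)·13 = 91.

91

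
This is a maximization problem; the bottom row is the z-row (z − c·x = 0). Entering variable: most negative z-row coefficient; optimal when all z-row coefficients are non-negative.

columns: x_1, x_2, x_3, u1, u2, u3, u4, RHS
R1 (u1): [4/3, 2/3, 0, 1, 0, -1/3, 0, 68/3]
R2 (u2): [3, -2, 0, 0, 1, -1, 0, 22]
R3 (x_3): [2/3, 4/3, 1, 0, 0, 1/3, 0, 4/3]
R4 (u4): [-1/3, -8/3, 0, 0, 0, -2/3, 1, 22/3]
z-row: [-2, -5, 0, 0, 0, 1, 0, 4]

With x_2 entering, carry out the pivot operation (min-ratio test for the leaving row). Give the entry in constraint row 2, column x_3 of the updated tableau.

Ratio test on column x_2 — row 1: (68/3)/(2/3) = 34; row 2: entry -2 ≤ 0; row 3: (4/3)/(4/3) = 1; row 4: entry -8/3 ≤ 0. Minimum is 1 at row 3 (x_3 leaves); pivot element 4/3.
Divide row 3 by 4/3; eliminate column x_2 from the other rows.
Row 2 update in column x_3: 0 − (-2)·(3/4) = 3/2.

3/2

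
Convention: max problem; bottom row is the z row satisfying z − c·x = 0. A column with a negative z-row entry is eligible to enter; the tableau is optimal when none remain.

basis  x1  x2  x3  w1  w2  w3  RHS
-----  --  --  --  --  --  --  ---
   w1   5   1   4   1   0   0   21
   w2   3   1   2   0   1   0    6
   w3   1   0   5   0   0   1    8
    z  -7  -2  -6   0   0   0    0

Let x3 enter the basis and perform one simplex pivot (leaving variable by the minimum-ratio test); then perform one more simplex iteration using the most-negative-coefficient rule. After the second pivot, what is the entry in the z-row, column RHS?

206/13

Ratio test on column x3 — row 1: 21/4 = 21/4; row 2: 6/2 = 3; row 3: 8/5 = 8/5. Minimum is 8/5 at row 3 (w3 leaves); pivot element 5.
Divide row 3 by 5; eliminate column x3 from the other rows.
Second iteration: most negative z-row entry is -29/5 in column x1, so x1 enters.
Ratio test on column x1 — row 1: (73/5)/(21/5) = 73/21; row 2: (14/5)/(13/5) = 14/13; row 3: (8/5)/(1/5) = 8. Minimum is 14/13 at row 2 (w2 leaves); pivot element 13/5.
Divide row 2 by 13/5; eliminate column x1 from the other rows.
After both pivots, the entry at the z-row, column RHS is 206/13.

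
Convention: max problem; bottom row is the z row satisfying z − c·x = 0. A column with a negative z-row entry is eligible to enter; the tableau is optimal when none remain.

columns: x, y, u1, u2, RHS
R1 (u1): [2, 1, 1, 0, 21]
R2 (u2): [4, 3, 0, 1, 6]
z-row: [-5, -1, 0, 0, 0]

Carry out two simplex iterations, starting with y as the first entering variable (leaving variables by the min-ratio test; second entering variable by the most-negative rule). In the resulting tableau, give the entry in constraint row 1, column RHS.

18

Ratio test on column y — row 1: 21/1 = 21; row 2: 6/3 = 2. Minimum is 2 at row 2 (u2 leaves); pivot element 3.
Divide row 2 by 3; eliminate column y from the other rows.
Second iteration: most negative z-row entry is -11/3 in column x, so x enters.
Ratio test on column x — row 1: 19/(2/3) = 57/2; row 2: 2/(4/3) = 3/2. Minimum is 3/2 at row 2 (y leaves); pivot element 4/3.
Divide row 2 by 4/3; eliminate column x from the other rows.
After both pivots, the entry at constraint row 1, column RHS is 18.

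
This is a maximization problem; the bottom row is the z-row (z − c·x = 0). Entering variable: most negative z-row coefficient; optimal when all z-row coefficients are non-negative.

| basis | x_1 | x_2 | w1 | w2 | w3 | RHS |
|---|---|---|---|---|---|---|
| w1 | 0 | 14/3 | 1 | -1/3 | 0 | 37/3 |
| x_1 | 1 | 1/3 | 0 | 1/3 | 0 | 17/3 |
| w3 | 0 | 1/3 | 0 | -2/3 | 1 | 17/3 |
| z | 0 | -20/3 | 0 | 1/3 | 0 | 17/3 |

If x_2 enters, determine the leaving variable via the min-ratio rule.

Column x_2 entries and ratios — w1: (37/3)/(14/3) = 37/14; x_1: (17/3)/(1/3) = 17; w3: (17/3)/(1/3) = 17.
Smallest ratio is 37/14 in the row of w1, so w1 leaves.

w1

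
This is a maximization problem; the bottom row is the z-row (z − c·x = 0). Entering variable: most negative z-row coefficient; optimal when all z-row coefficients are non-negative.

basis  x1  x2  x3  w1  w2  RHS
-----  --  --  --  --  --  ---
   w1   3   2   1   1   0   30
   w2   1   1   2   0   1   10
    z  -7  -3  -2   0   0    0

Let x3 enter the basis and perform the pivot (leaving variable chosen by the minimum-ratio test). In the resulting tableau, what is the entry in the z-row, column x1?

Ratio test on column x3 — row 1: 30/1 = 30; row 2: 10/2 = 5. Minimum is 5 at row 2 (w2 leaves); pivot element 2.
Divide row 2 by 2; eliminate column x3 from the other rows.
z-row update in column x1: -7 − (-2)·(1/2) = -6.

-6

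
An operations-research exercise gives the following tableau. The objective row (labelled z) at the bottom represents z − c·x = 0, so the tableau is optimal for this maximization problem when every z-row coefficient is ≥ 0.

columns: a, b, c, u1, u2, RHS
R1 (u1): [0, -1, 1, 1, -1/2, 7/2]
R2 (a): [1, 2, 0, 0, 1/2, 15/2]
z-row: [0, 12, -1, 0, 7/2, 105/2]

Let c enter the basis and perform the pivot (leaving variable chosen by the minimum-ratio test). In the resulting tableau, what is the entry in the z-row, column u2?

3

Ratio test on column c — row 1: (7/2)/1 = 7/2; row 2: entry 0 ≤ 0. Minimum is 7/2 at row 1 (u1 leaves); pivot element 1.
Divide row 1 by 1; eliminate column c from the other rows.
z-row update in column u2: 7/2 − (-1)·(-1/2) = 3.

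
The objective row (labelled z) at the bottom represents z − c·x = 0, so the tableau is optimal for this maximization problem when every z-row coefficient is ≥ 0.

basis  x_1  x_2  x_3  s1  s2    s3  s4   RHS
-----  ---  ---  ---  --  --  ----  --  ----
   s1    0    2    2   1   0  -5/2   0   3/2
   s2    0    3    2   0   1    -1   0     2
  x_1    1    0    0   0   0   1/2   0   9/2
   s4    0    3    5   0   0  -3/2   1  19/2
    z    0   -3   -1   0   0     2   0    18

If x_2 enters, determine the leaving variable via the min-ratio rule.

Column x_2 entries and ratios — s1: (3/2)/2 = 3/4; s2: 2/3 = 2/3; x_1: 0 ≤ 0, skip; s4: (19/2)/3 = 19/6.
Smallest ratio is 2/3 in the row of s2, so s2 leaves.

s2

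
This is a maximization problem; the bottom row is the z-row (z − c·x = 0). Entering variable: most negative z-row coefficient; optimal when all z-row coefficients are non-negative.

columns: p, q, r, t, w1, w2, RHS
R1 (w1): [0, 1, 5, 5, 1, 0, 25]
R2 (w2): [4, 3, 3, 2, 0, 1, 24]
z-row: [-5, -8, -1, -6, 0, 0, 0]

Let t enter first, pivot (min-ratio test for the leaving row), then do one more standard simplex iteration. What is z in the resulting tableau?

Ratio test on column t — row 1: 25/5 = 5; row 2: 24/2 = 12. Minimum is 5 at row 1 (w1 leaves); pivot element 5.
Pivot on row 1; the z-row RHS becomes 0 − (-6)·5 = 30.
Next entering variable (most negative z-row entry -34/5): q.
Ratio test on column q — row 1: 5/(1/5) = 25; row 2: 14/(13/5) = 70/13. Minimum is 70/13 at row 2 (w2 leaves); pivot element 13/5.
After the second pivot the z-row RHS is 30 − (-34/5)·(70/13) = 866/13.

866/13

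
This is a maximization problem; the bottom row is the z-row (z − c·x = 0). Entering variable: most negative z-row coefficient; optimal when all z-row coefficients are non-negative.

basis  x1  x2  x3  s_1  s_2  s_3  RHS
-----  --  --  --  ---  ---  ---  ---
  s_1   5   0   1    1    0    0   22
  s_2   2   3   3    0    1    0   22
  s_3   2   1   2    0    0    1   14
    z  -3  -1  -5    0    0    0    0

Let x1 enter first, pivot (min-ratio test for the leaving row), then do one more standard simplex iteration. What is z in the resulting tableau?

Ratio test on column x1 — row 1: 22/5 = 22/5; row 2: 22/2 = 11; row 3: 14/2 = 7. Minimum is 22/5 at row 1 (s_1 leaves); pivot element 5.
Pivot on row 1; the z-row RHS becomes 0 − (-3)·(22/5) = 66/5.
Next entering variable (most negative z-row entry -22/5): x3.
Ratio test on column x3 — row 1: (22/5)/(1/5) = 22; row 2: (66/5)/(13/5) = 66/13; row 3: (26/5)/(8/5) = 13/4. Minimum is 13/4 at row 3 (s_3 leaves); pivot element 8/5.
After the second pivot the z-row RHS is 66/5 − (-22/5)·(13/4) = 55/2.

55/2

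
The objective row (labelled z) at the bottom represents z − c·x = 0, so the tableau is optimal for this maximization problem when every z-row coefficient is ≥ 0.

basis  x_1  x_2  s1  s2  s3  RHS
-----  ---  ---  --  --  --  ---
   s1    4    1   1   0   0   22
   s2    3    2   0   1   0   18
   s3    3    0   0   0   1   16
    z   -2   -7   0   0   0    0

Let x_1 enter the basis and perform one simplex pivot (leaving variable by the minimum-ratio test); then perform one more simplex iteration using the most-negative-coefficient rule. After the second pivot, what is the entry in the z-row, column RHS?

46/3

Ratio test on column x_1 — row 1: 22/4 = 11/2; row 2: 18/3 = 6; row 3: 16/3 = 16/3. Minimum is 16/3 at row 3 (s3 leaves); pivot element 3.
Divide row 3 by 3; eliminate column x_1 from the other rows.
Second iteration: most negative z-row entry is -7 in column x_2, so x_2 enters.
Ratio test on column x_2 — row 1: (2/3)/1 = 2/3; row 2: 2/2 = 1; row 3: entry 0 ≤ 0. Minimum is 2/3 at row 1 (s1 leaves); pivot element 1.
Divide row 1 by 1; eliminate column x_2 from the other rows.
After both pivots, the entry at the z-row, column RHS is 46/3.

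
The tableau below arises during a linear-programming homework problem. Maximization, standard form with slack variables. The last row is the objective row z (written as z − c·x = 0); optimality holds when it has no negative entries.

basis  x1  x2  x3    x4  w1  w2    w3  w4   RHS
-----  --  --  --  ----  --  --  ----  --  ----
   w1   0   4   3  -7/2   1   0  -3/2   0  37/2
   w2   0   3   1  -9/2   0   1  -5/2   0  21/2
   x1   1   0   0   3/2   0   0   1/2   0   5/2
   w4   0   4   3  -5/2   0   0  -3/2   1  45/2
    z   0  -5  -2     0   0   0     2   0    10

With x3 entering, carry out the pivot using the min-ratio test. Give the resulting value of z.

Ratio test on column x3 — row 1: (37/2)/3 = 37/6; row 2: (21/2)/1 = 21/2; row 3: entry 0 ≤ 0; row 4: (45/2)/3 = 15/2. Minimum is 37/6 at row 1 (w1 leaves); pivot element 3.
Pivot on row 1; the z-row RHS becomes 10 − (-2)·(37/6) = 67/3.

67/3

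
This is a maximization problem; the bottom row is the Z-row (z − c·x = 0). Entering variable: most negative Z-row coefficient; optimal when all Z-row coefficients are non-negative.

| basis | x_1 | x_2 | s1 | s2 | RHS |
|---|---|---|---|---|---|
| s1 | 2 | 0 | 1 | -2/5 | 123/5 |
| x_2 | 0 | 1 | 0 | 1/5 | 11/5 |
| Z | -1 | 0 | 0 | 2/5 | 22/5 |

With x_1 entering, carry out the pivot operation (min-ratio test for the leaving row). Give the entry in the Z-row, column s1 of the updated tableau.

1/2

Ratio test on column x_1 — row 1: (123/5)/2 = 123/10; row 2: entry 0 ≤ 0. Minimum is 123/10 at row 1 (s1 leaves); pivot element 2.
Divide row 1 by 2; eliminate column x_1 from the other rows.
Z-row update in column s1: 0 − (-1)·(1/2) = 1/2.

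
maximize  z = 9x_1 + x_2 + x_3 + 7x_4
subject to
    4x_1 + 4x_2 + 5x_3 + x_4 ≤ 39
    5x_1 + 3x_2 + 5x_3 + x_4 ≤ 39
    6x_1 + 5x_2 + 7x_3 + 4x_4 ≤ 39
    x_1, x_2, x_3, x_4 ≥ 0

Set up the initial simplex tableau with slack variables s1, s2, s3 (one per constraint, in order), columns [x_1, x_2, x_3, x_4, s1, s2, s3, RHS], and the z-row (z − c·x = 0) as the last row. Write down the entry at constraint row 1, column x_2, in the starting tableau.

Constraint 1 has coefficient 4 on x_2.

4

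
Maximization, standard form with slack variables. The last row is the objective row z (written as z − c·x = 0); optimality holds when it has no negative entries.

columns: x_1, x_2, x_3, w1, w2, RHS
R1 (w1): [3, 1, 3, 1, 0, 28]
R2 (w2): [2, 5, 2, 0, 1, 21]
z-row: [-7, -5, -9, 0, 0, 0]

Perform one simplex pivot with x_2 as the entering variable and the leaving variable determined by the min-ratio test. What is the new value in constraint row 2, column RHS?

Ratio test on column x_2 — row 1: 28/1 = 28; row 2: 21/5 = 21/5. Minimum is 21/5 at row 2 (w2 leaves); pivot element 5.
Divide row 2 by 5; eliminate column x_2 from the other rows.
In the new row 2, the RHS entry is the old entry divided by the pivot: 21/5 = 21/5.

21/5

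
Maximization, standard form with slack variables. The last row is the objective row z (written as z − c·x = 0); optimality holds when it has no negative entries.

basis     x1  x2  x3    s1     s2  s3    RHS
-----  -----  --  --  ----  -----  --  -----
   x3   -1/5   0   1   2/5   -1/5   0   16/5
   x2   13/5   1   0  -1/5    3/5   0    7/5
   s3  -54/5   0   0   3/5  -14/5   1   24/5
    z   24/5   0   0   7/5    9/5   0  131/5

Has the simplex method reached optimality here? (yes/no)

yes

Every z-row coefficient is ≥ 0, so the tableau is optimal.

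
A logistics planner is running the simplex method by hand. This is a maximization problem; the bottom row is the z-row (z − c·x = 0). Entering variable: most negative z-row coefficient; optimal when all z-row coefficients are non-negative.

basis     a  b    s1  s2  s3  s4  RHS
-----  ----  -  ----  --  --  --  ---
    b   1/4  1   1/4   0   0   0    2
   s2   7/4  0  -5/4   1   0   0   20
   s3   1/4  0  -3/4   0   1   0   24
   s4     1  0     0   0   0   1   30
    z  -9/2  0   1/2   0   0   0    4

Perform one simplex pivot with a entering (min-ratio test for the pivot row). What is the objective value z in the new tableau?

40

Ratio test on column a — row 1: 2/(1/4) = 8; row 2: 20/(7/4) = 80/7; row 3: 24/(1/4) = 96; row 4: 30/1 = 30. Minimum is 8 at row 1 (b leaves); pivot element 1/4.
Pivot on row 1; the z-row RHS becomes 4 − (-9/2)·8 = 40.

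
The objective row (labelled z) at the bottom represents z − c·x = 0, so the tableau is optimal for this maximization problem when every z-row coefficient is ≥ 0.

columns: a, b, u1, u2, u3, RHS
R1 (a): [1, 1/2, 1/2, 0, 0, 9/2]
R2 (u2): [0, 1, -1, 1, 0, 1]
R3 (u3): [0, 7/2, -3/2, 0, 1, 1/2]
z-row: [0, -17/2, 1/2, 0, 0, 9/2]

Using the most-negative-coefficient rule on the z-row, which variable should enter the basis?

b

Negative z-row entries: b: -17/2.
The most negative is -17/2 in column b, so b enters.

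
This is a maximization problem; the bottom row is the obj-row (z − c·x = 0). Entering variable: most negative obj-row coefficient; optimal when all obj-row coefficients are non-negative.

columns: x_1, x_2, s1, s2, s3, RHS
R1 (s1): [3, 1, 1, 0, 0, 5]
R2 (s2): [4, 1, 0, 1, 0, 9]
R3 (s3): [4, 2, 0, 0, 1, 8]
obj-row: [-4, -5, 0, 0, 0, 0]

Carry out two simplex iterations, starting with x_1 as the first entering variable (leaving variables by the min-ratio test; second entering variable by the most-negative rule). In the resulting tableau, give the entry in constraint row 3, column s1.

Ratio test on column x_1 — row 1: 5/3 = 5/3; row 2: 9/4 = 9/4; row 3: 8/4 = 2. Minimum is 5/3 at row 1 (s1 leaves); pivot element 3.
Divide row 1 by 3; eliminate column x_1 from the other rows.
Second iteration: most negative obj-row entry is -11/3 in column x_2, so x_2 enters.
Ratio test on column x_2 — row 1: (5/3)/(1/3) = 5; row 2: entry -1/3 ≤ 0; row 3: (4/3)/(2/3) = 2. Minimum is 2 at row 3 (s3 leaves); pivot element 2/3.
Divide row 3 by 2/3; eliminate column x_2 from the other rows.
After both pivots, the entry at constraint row 3, column s1 is -2.

-2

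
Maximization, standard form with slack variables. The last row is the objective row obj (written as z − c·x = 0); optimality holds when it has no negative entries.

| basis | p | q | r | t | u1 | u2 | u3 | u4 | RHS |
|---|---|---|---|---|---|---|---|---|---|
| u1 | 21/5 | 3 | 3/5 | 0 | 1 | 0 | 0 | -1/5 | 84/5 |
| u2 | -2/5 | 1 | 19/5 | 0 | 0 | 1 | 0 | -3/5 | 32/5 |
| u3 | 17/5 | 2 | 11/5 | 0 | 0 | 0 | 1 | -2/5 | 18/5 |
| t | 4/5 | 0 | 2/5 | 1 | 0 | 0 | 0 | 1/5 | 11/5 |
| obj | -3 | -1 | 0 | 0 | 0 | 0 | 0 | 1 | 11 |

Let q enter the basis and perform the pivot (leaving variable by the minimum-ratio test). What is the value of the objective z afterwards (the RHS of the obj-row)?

Ratio test on column q — row 1: (84/5)/3 = 28/5; row 2: (32/5)/1 = 32/5; row 3: (18/5)/2 = 9/5; row 4: entry 0 ≤ 0. Minimum is 9/5 at row 3 (u3 leaves); pivot element 2.
Pivot on row 3; the obj-row RHS becomes 11 − (-1)·(9/5) = 64/5.

64/5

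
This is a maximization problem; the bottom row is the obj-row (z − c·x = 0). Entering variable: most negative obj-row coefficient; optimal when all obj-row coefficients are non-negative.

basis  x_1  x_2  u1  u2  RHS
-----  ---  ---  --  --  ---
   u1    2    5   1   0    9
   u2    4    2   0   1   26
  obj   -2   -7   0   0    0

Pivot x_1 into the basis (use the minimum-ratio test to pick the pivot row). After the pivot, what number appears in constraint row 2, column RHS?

Ratio test on column x_1 — row 1: 9/2 = 9/2; row 2: 26/4 = 13/2. Minimum is 9/2 at row 1 (u1 leaves); pivot element 2.
Divide row 1 by 2; eliminate column x_1 from the other rows.
Row 2 update in column RHS: 26 − 4·(9/2) = 8.

8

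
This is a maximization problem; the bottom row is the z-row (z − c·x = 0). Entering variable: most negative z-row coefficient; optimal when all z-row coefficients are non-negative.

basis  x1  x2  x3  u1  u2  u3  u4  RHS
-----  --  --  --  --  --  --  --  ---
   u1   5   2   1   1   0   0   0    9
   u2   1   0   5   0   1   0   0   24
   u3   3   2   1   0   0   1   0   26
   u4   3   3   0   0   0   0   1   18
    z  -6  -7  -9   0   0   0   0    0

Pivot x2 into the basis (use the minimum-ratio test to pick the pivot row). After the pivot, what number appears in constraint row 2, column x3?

Ratio test on column x2 — row 1: 9/2 = 9/2; row 2: entry 0 ≤ 0; row 3: 26/2 = 13; row 4: 18/3 = 6. Minimum is 9/2 at row 1 (u1 leaves); pivot element 2.
Divide row 1 by 2; eliminate column x2 from the other rows.
Row 2 update in column x3: 5 − 0·(1/2) = 5.

5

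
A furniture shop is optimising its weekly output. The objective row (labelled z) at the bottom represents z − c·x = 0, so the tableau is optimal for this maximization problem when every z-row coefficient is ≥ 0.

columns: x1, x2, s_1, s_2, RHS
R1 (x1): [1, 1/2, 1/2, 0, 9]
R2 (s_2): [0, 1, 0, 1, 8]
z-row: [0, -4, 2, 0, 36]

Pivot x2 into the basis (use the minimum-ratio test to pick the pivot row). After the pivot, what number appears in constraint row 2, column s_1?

Ratio test on column x2 — row 1: 9/(1/2) = 18; row 2: 8/1 = 8. Minimum is 8 at row 2 (s_2 leaves); pivot element 1.
Divide row 2 by 1; eliminate column x2 from the other rows.
In the new row 2, the s_1 entry is the old entry divided by the pivot: 0/1 = 0.

0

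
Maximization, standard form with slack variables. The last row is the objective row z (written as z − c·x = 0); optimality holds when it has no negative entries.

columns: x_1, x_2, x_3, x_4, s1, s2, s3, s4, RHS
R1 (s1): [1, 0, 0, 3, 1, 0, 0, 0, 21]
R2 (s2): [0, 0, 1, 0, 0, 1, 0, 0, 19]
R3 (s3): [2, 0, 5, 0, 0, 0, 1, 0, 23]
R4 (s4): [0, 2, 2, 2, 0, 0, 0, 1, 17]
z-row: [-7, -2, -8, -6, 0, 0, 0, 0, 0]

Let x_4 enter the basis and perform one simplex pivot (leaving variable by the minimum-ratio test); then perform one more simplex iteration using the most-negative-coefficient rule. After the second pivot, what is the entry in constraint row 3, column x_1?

11/3

Ratio test on column x_4 — row 1: 21/3 = 7; row 2: entry 0 ≤ 0; row 3: entry 0 ≤ 0; row 4: 17/2 = 17/2. Minimum is 7 at row 1 (s1 leaves); pivot element 3.
Divide row 1 by 3; eliminate column x_4 from the other rows.
Second iteration: most negative z-row entry is -8 in column x_3, so x_3 enters.
Ratio test on column x_3 — row 1: entry 0 ≤ 0; row 2: 19/1 = 19; row 3: 23/5 = 23/5; row 4: 3/2 = 3/2. Minimum is 3/2 at row 4 (s4 leaves); pivot element 2.
Divide row 4 by 2; eliminate column x_3 from the other rows.
After both pivots, the entry at constraint row 3, column x_1 is 11/3.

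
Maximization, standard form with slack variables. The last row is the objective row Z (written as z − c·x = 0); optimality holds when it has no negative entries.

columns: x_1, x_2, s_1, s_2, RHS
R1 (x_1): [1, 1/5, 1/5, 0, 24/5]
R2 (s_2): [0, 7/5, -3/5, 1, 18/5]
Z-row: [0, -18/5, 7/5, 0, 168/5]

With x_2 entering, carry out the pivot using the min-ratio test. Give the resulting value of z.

Ratio test on column x_2 — row 1: (24/5)/(1/5) = 24; row 2: (18/5)/(7/5) = 18/7. Minimum is 18/7 at row 2 (s_2 leaves); pivot element 7/5.
Pivot on row 2; the Z-row RHS becomes 168/5 − (-18/5)·(18/7) = 300/7.

300/7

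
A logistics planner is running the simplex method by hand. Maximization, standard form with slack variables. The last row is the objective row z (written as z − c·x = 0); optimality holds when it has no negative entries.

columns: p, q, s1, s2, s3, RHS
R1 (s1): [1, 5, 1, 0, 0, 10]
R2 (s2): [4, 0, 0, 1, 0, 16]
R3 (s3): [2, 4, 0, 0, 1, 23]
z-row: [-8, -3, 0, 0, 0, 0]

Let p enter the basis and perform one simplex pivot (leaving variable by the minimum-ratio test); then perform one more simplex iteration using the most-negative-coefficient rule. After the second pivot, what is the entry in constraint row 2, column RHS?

4

Ratio test on column p — row 1: 10/1 = 10; row 2: 16/4 = 4; row 3: 23/2 = 23/2. Minimum is 4 at row 2 (s2 leaves); pivot element 4.
Divide row 2 by 4; eliminate column p from the other rows.
Second iteration: most negative z-row entry is -3 in column q, so q enters.
Ratio test on column q — row 1: 6/5 = 6/5; row 2: entry 0 ≤ 0; row 3: 15/4 = 15/4. Minimum is 6/5 at row 1 (s1 leaves); pivot element 5.
Divide row 1 by 5; eliminate column q from the other rows.
After both pivots, the entry at constraint row 2, column RHS is 4.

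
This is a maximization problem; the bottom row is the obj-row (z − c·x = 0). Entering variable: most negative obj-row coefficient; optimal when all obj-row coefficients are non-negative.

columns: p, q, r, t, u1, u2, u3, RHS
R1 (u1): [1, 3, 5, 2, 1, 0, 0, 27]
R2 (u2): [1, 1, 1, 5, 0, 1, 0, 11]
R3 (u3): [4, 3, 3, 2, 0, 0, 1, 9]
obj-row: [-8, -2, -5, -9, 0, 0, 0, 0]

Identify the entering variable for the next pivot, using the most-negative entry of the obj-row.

t

Negative obj-row entries: p: -8, q: -2, r: -5, t: -9.
The most negative is -9 in column t, so t enters.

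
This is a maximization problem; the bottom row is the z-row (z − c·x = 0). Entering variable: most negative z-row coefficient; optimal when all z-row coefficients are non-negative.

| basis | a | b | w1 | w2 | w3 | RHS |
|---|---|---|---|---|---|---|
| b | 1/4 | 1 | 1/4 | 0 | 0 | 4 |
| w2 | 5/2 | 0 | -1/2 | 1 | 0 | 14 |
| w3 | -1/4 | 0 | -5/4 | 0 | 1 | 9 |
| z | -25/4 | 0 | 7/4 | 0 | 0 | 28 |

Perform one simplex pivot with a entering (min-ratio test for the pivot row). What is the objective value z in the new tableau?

Ratio test on column a — row 1: 4/(1/4) = 16; row 2: 14/(5/2) = 28/5; row 3: entry -1/4 ≤ 0. Minimum is 28/5 at row 2 (w2 leaves); pivot element 5/2.
Pivot on row 2; the z-row RHS becomes 28 − (-25/4)·(28/5) = 63.

63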